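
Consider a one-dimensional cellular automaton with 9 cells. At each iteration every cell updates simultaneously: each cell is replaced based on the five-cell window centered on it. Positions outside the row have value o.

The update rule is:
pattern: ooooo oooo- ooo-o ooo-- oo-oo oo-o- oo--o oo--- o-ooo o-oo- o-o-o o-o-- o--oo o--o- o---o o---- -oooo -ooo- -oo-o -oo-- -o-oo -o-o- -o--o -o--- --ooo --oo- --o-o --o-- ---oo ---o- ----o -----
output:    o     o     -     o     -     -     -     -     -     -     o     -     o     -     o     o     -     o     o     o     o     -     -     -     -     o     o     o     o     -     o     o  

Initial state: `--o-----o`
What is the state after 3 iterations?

-ooo--o-o

iteration 1: --o-oooo-
iteration 2: --oo--o--
iteration 3: -ooo--o-o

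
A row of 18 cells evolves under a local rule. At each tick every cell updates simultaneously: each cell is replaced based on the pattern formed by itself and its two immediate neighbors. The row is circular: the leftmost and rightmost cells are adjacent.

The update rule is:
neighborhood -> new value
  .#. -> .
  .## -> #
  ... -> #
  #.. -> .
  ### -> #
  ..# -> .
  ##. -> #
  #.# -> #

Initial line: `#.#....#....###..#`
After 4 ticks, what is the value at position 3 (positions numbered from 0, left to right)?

##..##...##.###..#
##..##.#.######..#
##..###.#######..#
##..###########..#
position 3 holds .

.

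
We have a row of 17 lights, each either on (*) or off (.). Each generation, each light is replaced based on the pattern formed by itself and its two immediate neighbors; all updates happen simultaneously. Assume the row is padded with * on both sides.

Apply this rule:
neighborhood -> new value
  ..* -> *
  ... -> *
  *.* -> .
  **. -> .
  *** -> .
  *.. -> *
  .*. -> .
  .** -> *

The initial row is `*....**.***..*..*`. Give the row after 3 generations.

.*****..*..**.***
.*....**.***..*..
..*****..*..**.**

..*****..*..**.**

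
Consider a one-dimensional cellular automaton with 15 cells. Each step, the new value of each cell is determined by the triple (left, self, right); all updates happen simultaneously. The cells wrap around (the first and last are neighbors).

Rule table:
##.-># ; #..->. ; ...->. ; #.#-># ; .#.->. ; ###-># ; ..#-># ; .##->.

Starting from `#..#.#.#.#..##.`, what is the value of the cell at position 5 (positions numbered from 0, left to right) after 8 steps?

.

..#.#.#.#..#.##
.#.#.#.#..#.#.#
#.#.#.#..#.#.#.
.#.#.#..#.#.#.#
#.#.#..#.#.#.#.
.#.#..#.#.#.#.#
#.#..#.#.#.#.#.
.#..#.#.#.#.#.#
position 5 holds .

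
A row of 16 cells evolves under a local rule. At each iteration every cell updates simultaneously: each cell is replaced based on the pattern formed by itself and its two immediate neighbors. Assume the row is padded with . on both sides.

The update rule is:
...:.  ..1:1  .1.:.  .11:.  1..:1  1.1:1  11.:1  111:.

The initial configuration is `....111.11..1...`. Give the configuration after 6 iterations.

...1..11.111.1..
..1.11.11..11.1.
.1.1.11.111.11.1
1.1.1.11..11.11.
.1.1.1.111.11.11
1.1.1.1..11.11.1

1.1.1.1..11.11.1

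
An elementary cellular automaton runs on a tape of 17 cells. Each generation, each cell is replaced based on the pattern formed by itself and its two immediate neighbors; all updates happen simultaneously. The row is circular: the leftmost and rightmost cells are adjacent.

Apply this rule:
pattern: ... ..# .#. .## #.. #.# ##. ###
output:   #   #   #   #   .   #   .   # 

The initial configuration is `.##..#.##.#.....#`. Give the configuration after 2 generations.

##..####.##.#####
#..####.##.######

#..####.##.######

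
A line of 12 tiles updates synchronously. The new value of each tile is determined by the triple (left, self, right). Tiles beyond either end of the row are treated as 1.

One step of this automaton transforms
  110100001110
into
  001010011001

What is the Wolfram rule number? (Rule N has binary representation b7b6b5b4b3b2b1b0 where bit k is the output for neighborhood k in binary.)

position 0: 111 → 0  (bit 7 = 0)
position 1: 110 → 0  (bit 6 = 0)
position 2: 101 → 1  (bit 5 = 1)
position 4: 100 → 1  (bit 4 = 1)
position 8: 011 → 1  (bit 3 = 1)
position 3: 010 → 0  (bit 2 = 0)
position 7: 001 → 1  (bit 1 = 1)
position 5: 000 → 0  (bit 0 = 0)
bits b7..b0 = 00111010 = 58

58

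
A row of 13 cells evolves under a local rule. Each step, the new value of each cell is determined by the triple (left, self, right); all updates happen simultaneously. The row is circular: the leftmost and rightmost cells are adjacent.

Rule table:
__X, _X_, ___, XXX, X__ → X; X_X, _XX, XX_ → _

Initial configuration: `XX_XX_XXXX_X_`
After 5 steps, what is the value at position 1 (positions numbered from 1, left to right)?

step 1: _______XX__X_
step 2: XXXXXXX__XXXX
step 3: XXXXXX_XX_XXX
step 4: XXXXX______XX
step 5: XXXX_XXXXXX_X
position 1 holds X

X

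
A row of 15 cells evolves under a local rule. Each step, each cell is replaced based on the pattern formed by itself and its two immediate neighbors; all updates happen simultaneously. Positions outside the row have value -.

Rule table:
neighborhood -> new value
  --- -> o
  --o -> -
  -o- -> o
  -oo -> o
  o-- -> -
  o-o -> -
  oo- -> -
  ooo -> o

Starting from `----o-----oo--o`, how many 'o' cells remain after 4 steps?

8

ooo-o-ooo-o---o
oo--o-oo--o-o-o
o---o-o---o-o-o
o-o-o-o-o-o-o-o
count of o: 8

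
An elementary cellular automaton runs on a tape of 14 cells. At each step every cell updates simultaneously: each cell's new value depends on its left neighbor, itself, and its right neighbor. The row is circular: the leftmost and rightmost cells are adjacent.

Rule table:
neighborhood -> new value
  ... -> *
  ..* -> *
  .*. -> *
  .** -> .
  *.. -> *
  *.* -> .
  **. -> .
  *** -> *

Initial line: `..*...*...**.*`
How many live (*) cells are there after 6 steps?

**********...*
*********.***.
.*******...*..
*.*****.******
...***...*****
***.*.***.***.
count of *: 10

10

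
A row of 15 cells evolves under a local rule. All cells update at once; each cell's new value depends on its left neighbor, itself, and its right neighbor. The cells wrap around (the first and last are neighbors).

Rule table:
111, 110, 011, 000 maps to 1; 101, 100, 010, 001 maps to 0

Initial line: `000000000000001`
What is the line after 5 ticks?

011111111111100

tick 1: 011111111111100
tick 2: 011111111111101
tick 3: 011111111111100  (repeats tick 1; period 2)
tick 5: 011111111111100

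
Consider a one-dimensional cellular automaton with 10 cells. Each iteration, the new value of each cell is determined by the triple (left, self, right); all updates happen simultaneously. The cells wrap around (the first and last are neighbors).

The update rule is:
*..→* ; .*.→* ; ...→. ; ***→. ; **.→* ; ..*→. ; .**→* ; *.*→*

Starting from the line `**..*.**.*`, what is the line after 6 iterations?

.**.******
*****....*
....**...*
*...***..*
**..*.**.*  (repeats iteration 0; period 5)
iteration 6: .**.******

.**.******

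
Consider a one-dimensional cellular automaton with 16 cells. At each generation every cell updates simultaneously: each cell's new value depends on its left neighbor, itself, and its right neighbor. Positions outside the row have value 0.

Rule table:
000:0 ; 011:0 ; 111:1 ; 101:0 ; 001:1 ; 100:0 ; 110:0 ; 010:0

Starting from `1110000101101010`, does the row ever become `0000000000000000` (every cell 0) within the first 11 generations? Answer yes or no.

yes

0100001000000000
1000010000000000
0000100000000000
0001000000000000
0010000000000000
0100000000000000
1000000000000000
0000000000000000
all cells are 0 at generation 8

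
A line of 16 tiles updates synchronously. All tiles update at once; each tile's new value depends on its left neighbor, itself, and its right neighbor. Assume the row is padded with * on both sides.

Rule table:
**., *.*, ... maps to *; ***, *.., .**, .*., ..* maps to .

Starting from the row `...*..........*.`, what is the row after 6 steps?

.**.*...*....**.

step 1: .*...********..*
step 2: *..*........*...
step 3: *....******...*.
step 4: *.**......*.*..*
step 5: **.*.****..*....
step 6: .**.*...*....**.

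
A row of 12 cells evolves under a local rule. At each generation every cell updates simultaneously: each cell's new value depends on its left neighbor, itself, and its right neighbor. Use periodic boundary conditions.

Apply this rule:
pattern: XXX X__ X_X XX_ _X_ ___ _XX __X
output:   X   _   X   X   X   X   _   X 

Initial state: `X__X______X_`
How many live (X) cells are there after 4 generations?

10

X_XX_XXXXXXX
XX_XX_XXXXXX
XXX_XX_XXXXX
XXXX_XX_XXXX
count of X: 10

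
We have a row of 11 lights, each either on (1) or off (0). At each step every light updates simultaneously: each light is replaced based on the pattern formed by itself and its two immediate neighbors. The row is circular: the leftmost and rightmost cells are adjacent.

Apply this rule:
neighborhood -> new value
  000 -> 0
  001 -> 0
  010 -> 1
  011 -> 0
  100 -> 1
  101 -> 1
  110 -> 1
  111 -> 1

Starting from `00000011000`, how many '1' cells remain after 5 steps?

2

00000001100
00000000110
00000000011
10000000001
11000000000
count of 1: 2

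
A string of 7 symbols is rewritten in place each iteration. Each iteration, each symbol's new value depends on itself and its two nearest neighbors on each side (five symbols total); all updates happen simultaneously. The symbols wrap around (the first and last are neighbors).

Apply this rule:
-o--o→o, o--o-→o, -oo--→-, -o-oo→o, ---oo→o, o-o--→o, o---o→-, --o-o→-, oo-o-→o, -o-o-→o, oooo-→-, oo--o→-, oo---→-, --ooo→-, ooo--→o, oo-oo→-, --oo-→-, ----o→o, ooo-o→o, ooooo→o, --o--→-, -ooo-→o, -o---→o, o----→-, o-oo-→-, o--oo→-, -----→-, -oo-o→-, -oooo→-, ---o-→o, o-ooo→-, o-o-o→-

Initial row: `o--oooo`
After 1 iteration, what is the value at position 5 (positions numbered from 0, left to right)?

o

o----o-
position 5 holds o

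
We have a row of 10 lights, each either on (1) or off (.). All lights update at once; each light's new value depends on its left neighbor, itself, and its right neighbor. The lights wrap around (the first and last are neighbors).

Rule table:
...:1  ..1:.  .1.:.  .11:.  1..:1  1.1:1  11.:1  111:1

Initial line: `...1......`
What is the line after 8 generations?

.11111111.

11..111111
111..11111
1111..1111
11111..111
111111..11
1111111..1
11111111..
.11111111.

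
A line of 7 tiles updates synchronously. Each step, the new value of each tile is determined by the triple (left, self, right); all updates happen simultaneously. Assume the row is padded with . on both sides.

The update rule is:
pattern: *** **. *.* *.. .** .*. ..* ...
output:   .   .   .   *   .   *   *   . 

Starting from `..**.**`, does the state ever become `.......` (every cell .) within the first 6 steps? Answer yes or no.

no

.*.....
***....
...*...
..***..
.*...*.
***.***
step 6 is ***.***, still not uniform .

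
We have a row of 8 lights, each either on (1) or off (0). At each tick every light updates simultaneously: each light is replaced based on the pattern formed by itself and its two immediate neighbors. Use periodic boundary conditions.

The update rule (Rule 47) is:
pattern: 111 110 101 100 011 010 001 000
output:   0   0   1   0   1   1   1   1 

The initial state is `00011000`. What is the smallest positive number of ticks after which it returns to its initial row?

tick 1: 11110011
tick 2: 00000110
tick 3: 11111100
tick 4: 10000001
tick 5: 00111111
tick 6: 01100000
tick 7: 11001111
tick 8: 00011000

8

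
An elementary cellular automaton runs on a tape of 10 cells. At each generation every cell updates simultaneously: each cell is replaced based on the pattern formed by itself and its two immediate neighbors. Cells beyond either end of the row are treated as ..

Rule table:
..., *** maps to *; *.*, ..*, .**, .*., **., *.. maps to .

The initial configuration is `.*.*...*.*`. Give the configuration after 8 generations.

*..****..*

generation 1: .....*....
generation 2: ****...***
generation 3: .**..*..*.
generation 4: ..........
generation 5: **********
generation 6: .********.
generation 7: ..******..
generation 8: *..****..*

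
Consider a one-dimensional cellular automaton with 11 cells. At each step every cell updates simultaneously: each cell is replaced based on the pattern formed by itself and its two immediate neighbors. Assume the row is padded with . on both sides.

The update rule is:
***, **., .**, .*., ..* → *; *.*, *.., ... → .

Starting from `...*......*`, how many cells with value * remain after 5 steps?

step 1: ..**.....**
step 2: .***....***
step 3: ****...****
step 4: ****..*****
step 5: ****.******
count of *: 10

10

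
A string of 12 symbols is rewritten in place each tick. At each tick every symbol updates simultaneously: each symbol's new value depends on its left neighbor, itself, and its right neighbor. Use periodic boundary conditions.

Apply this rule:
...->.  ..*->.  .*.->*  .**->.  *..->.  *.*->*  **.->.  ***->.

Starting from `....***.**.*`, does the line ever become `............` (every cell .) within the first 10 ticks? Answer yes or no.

.......*..**
.......*....
.......*....  (fixed point — unchanged through tick 10)
tick 10 is .......*...., still not uniform .

no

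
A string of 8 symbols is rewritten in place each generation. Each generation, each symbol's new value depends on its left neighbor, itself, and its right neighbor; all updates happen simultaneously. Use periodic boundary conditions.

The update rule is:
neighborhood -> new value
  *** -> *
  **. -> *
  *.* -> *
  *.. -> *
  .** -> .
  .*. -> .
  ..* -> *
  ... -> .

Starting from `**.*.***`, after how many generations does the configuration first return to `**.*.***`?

***.*.**
****.*.*
*****.*.
.*****.*
*.*****.
.*.*****
*.*.****
**.*.***

8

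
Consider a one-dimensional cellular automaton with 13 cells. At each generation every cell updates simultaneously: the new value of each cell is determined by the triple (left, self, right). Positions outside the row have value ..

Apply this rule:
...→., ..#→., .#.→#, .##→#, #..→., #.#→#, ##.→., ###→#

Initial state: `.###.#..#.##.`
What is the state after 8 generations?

generation 1: .##.##..###..
generation 2: .#.##...##...
generation 3: .###....#....
generation 4: .##.....#....
generation 5: .#......#....
generation 6: .#......#....  (fixed point — unchanged through generation 8)

.#......#....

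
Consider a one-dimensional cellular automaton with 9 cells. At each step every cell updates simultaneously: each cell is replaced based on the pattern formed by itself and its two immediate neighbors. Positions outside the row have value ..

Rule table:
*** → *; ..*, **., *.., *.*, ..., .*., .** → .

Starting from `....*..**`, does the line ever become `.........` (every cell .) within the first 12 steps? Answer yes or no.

yes

step 1: .........
all cells are . at step 1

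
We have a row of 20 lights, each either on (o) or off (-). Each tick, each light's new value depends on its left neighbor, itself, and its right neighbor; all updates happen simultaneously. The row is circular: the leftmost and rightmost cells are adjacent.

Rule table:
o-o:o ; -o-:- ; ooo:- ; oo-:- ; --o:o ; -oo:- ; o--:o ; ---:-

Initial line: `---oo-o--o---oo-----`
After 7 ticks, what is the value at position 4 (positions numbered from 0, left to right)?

-

--o--o-oo-o-o--o----
-o-oo-o--o-o-oo-o---
o-o--o-oo-o-o--o-o--
-o-oo-o--o-o-oo-o-oo
o-o--o-oo-o-o--o-o--  (repeats tick 3; period 2)
tick 7: o-o--o-oo-o-o--o-o--
position 4 holds -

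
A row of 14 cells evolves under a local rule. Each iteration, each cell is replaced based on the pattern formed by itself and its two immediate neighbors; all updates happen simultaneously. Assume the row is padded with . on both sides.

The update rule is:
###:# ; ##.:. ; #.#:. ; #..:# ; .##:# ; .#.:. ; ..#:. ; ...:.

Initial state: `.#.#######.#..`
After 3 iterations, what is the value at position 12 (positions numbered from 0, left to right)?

.

...######...#.
...#####.#...#
...####...#...
position 12 holds .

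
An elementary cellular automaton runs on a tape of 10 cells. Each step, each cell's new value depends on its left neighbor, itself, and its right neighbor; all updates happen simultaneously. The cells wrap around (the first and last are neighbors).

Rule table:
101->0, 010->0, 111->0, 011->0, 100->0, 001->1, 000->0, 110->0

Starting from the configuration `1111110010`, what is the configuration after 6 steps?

0010000000

step 1: 0000000100
step 2: 0000001000
step 3: 0000010000
step 4: 0000100000
step 5: 0001000000
step 6: 0010000000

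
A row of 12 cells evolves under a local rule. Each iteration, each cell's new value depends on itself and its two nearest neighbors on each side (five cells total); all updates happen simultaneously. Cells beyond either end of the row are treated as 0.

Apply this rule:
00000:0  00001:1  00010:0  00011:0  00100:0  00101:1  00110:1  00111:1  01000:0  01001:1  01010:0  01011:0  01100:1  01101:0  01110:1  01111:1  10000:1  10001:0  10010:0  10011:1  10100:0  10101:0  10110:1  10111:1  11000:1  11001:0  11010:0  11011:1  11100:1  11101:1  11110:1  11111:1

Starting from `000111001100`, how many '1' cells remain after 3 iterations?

10

iteration 1: 010111011111
iteration 2: 010111111111
iteration 3: 010111111111
count of 1: 10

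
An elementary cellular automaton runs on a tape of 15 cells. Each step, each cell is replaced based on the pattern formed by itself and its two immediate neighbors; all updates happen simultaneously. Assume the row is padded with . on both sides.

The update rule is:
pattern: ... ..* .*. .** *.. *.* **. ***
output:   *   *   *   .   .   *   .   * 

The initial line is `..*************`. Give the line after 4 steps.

.**.*.*****..**

**.***********.
..*.*********..
****.*******..*
.**.*.*****..**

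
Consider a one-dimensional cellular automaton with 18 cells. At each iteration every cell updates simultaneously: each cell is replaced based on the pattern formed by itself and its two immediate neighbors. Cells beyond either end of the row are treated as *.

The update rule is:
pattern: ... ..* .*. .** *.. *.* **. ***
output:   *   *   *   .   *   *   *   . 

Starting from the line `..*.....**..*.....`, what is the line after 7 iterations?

*****.************

********.*********
.......**.........
*******.**********
......**..........
******.***********
.....**...........
*****.************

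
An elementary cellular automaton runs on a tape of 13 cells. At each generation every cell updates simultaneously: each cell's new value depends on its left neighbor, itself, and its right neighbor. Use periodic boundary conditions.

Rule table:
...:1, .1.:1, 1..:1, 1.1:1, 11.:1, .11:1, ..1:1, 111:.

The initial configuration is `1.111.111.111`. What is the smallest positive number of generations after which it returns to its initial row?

2

111.111.111..
1.111.111.111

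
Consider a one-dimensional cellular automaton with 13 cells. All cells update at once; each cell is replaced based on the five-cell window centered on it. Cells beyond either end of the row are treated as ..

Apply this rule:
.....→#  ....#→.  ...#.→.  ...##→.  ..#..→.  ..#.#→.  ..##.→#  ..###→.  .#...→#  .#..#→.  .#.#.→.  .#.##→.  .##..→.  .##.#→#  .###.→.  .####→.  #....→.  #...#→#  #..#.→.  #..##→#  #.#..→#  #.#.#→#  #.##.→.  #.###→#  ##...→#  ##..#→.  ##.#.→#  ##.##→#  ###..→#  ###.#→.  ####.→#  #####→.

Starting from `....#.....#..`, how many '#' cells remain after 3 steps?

##...#.#...#.
#.##...###..#
....##...#...
count of #: 3

3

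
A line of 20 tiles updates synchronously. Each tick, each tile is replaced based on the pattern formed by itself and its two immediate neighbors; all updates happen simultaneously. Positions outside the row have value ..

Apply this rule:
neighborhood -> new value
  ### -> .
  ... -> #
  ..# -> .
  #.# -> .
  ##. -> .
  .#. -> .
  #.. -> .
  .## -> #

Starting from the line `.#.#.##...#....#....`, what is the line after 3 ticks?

.....#..#...##...###
####......#.#..#.#..
#....####..........#

#....####..........#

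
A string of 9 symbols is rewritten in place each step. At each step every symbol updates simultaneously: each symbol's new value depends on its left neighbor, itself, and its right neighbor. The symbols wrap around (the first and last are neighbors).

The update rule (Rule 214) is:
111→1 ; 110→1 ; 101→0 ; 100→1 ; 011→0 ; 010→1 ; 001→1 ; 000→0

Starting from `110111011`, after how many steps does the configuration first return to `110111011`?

step 1: 110011001
step 2: 111101110
step 3: 011100110
step 4: 101111011
step 5: 100111001
step 6: 111011110
step 7: 011001110
step 8: 101110111
step 9: 100110011
step 10: 111011101
step 11: 111001100
step 12: 011110111
step 13: 001110011
step 14: 110111101
step 15: 110011100
step 16: 011101111
step 17: 001100111
step 18: 110111011

18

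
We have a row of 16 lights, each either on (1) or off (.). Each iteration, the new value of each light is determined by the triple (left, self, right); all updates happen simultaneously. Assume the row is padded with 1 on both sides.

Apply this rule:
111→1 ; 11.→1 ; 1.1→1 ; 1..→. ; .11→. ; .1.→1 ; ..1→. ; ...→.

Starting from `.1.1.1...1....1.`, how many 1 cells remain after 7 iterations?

iteration 1: 111111...1....11
iteration 2: 111111...1.....1
iteration 3: 111111...1......
iteration 4: 111111...1......  (fixed point — unchanged through iteration 7)
count of 1: 7

7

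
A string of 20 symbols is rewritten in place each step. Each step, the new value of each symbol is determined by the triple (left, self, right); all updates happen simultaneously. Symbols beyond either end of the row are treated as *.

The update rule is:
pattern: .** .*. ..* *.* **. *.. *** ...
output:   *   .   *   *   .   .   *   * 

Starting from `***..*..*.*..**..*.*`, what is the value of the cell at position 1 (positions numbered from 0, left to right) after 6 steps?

step 1: **..*..*.*..**..*.**
step 2: *..*..*.*..**..*.***
step 3: ..*..*.*..**..*.****
step 4: .*..*.*..**..*.*****
step 5: *..*.*..**..*.******
step 6: ..*.*..**..*.*******
position 1 holds .

.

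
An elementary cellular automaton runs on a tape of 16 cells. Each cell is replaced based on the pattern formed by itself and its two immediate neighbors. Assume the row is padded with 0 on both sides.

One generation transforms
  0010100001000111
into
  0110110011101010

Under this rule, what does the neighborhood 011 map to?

0

At position 13 the neighborhood is 011; the next row has 0 there.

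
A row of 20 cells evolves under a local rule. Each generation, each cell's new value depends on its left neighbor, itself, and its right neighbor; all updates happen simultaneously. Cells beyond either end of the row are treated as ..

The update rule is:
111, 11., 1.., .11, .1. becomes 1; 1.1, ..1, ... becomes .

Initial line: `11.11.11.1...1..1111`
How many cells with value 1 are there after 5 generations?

15

generation 1: 11.11.11.11..11.1111
generation 2: 11.11.11.111.11.1111
generation 3: 11.11.11.111.11.1111  (fixed point — unchanged through generation 5)
count of 1: 15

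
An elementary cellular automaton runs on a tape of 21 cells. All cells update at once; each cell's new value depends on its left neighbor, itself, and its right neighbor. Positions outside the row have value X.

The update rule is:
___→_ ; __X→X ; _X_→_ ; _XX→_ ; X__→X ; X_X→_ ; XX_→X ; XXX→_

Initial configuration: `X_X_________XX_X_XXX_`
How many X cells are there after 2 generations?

7

X__X_______X_X_____X_
XXX_X_____X___X___X__
count of X: 7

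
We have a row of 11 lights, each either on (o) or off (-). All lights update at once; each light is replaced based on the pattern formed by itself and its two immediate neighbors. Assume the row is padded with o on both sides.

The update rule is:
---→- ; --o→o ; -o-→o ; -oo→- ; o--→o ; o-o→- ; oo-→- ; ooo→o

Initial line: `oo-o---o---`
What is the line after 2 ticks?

tick 1: o--oo-ooo-o
tick 2: -oo----o---

-oo----o---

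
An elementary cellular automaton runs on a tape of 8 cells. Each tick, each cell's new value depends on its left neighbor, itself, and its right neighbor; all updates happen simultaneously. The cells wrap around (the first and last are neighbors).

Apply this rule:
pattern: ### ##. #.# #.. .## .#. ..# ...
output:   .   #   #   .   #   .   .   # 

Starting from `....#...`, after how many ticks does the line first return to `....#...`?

tick 1: ###...##
tick 2: ..#.#.#.
tick 3: #..#.#..
tick 4: ....#...

4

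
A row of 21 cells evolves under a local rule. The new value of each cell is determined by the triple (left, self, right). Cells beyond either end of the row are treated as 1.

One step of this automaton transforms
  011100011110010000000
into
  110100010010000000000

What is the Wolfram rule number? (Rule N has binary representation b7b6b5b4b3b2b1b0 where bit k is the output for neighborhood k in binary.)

104

position 2: 111 → 0  (bit 7 = 0)
position 3: 110 → 1  (bit 6 = 1)
position 0: 101 → 1  (bit 5 = 1)
position 4: 100 → 0  (bit 4 = 0)
position 1: 011 → 1  (bit 3 = 1)
position 13: 010 → 0  (bit 2 = 0)
position 6: 001 → 0  (bit 1 = 0)
position 5: 000 → 0  (bit 0 = 0)
bits b7..b0 = 01101000 = 104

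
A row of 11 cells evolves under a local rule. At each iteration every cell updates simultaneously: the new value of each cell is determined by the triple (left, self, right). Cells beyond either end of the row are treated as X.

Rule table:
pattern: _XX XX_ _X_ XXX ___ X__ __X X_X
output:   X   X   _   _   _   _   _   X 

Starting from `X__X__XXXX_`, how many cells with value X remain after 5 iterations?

X_____X__XX
X________X_
X_________X
X_________X  (fixed point — unchanged through iteration 5)
count of X: 2

2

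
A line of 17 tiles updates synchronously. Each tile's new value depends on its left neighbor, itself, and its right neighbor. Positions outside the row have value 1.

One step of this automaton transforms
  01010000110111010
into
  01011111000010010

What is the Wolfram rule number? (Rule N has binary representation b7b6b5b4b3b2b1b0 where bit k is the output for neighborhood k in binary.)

position 12: 111 → 1  (bit 7 = 1)
position 9: 110 → 0  (bit 6 = 0)
position 0: 101 → 0  (bit 5 = 0)
position 4: 100 → 1  (bit 4 = 1)
position 8: 011 → 0  (bit 3 = 0)
position 1: 010 → 1  (bit 2 = 1)
position 7: 001 → 1  (bit 1 = 1)
position 5: 000 → 1  (bit 0 = 1)
bits b7..b0 = 10010111 = 151

151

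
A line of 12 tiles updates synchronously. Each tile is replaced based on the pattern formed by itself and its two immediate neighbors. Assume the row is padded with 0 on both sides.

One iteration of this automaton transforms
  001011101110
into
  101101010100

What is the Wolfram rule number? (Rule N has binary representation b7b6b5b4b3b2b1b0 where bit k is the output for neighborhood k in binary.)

position 5: 111 → 1  (bit 7 = 1)
position 6: 110 → 0  (bit 6 = 0)
position 3: 101 → 1  (bit 5 = 1)
position 11: 100 → 0  (bit 4 = 0)
position 4: 011 → 0  (bit 3 = 0)
position 2: 010 → 1  (bit 2 = 1)
position 1: 001 → 0  (bit 1 = 0)
position 0: 000 → 1  (bit 0 = 1)
bits b7..b0 = 10100101 = 165

165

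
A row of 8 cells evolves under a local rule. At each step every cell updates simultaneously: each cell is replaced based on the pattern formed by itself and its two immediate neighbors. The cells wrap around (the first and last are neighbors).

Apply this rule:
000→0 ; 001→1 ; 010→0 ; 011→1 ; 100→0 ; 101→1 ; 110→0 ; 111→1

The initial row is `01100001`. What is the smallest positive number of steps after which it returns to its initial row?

8

11000010
10000101
00001011
00010110
00101100
01011000
10110000
01100001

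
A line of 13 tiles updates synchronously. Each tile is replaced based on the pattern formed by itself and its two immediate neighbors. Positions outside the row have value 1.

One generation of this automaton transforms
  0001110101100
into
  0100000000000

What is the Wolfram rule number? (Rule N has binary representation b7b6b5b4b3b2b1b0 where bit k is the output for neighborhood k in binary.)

1

position 4: 111 → 0  (bit 7 = 0)
position 5: 110 → 0  (bit 6 = 0)
position 6: 101 → 0  (bit 5 = 0)
position 0: 100 → 0  (bit 4 = 0)
position 3: 011 → 0  (bit 3 = 0)
position 7: 010 → 0  (bit 2 = 0)
position 2: 001 → 0  (bit 1 = 0)
position 1: 000 → 1  (bit 0 = 1)
bits b7..b0 = 00000001 = 1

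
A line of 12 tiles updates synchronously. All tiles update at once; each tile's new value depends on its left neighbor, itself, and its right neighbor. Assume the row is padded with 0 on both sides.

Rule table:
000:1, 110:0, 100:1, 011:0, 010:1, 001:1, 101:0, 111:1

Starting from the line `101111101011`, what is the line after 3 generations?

generation 1: 100111001000
generation 2: 111010111111
generation 3: 010010011110

010010011110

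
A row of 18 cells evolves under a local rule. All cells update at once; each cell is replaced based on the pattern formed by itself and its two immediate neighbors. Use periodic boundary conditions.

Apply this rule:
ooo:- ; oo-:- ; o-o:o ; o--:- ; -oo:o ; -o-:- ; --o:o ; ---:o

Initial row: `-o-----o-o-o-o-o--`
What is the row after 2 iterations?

--oo---o-o-o-o--oo

iteration 1: o--oooo-o-o-o-o--o
iteration 2: --oo---o-o-o-o--oo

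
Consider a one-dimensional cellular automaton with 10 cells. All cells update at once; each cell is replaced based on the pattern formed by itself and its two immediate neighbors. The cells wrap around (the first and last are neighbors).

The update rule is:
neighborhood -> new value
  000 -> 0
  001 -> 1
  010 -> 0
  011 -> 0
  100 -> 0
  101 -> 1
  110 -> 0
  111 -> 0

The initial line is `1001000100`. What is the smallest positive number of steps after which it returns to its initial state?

10

0010001001
0100010010
1000100100
0001001001
0010010010
0100100100
1001001000
0010010001
0100100010
1001000100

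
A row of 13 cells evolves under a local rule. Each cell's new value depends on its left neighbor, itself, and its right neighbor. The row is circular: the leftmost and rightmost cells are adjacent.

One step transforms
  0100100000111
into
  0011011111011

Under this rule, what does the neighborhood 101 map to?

0

At position 0 the neighborhood is 101; the next row has 0 there.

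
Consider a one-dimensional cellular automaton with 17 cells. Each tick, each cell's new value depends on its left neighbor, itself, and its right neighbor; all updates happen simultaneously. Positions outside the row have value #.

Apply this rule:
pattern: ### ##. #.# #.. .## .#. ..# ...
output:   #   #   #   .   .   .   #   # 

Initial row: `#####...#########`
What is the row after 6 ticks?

#####.##.########
######.##.#######
#######.##.######
########.##.#####
#########.##.####
##########.##.###

##########.##.###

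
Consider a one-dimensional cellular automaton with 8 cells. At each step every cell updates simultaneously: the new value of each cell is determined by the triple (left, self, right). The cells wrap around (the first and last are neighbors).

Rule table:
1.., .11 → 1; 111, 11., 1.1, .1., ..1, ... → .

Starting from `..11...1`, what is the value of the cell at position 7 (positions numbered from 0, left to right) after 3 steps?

1.1.1...
.....1..
......1.
position 7 holds .

.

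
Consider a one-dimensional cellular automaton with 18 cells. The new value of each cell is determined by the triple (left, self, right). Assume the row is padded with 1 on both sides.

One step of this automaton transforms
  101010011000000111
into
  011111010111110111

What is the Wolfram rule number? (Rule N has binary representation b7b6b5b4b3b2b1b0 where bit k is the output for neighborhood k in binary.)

position 16: 111 → 1  (bit 7 = 1)
position 0: 110 → 0  (bit 6 = 0)
position 1: 101 → 1  (bit 5 = 1)
position 5: 100 → 1  (bit 4 = 1)
position 7: 011 → 1  (bit 3 = 1)
position 2: 010 → 1  (bit 2 = 1)
position 6: 001 → 0  (bit 1 = 0)
position 10: 000 → 1  (bit 0 = 1)
bits b7..b0 = 10111101 = 189

189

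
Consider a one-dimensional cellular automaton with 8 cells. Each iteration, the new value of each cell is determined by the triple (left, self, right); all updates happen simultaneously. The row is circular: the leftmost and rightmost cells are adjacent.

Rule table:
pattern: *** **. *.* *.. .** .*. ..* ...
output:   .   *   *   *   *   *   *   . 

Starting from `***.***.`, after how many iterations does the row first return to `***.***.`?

*.***.**
***.***.

2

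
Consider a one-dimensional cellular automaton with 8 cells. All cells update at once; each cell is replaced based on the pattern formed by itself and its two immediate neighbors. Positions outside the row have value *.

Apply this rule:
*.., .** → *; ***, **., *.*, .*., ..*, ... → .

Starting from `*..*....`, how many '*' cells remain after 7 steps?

2

.*..*...
..*..*..
*..*..*.
.*..*...  (repeats step 1; period 3)
step 7: .*..*...
count of *: 2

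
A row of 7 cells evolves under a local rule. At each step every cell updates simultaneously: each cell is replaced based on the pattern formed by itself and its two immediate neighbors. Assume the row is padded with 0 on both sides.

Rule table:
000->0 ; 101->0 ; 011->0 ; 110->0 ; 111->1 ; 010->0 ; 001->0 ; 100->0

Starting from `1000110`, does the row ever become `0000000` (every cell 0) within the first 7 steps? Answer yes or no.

yes

0000000
all cells are 0 at step 1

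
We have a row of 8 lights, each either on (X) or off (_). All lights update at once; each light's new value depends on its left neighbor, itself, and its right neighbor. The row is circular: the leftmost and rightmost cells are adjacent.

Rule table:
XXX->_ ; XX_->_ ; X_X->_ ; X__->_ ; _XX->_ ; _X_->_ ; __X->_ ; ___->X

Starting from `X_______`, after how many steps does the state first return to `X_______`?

__XXXXX_
X_______

2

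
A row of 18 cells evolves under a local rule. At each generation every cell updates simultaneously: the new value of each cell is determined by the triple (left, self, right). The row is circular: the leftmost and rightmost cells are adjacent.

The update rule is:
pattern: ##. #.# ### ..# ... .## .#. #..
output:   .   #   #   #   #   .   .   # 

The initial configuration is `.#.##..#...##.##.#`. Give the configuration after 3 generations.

#.#..##.#.#..#..#.

#.#..##.###..#..#.
.#.##..#.#.##.##.#
#.#..##.#.#..#..#.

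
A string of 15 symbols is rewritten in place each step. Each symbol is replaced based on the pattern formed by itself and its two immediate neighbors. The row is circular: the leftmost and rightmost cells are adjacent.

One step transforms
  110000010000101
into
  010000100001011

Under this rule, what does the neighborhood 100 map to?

0

At position 2 the neighborhood is 100; the next row has 0 there.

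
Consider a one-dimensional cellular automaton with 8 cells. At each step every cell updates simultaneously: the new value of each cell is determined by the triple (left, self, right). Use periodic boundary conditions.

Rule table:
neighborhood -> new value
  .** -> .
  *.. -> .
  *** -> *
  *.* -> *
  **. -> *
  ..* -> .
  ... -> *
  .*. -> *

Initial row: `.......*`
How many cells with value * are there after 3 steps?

7

.*****.*
*.******
**.*****
count of *: 7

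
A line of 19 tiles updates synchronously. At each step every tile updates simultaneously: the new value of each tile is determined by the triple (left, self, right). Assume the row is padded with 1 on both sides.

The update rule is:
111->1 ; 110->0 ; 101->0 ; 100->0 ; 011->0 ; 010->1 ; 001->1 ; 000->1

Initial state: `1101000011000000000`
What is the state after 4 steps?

0101100010111011111

step 1: 1001011100011111111
step 2: 0011001001101111111
step 3: 0100011010000111111
step 4: 0101100010111011111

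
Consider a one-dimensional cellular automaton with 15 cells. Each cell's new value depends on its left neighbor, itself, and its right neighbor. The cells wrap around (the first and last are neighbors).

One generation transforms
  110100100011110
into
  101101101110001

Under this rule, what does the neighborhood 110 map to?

At position 1 the neighborhood is 110; the next row has 0 there.

0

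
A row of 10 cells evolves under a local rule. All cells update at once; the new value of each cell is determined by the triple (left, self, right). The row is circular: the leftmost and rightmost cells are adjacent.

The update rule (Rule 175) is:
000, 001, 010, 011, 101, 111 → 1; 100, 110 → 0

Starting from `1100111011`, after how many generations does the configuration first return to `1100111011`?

10

generation 1: 1001110111
generation 2: 0011101111
generation 3: 0111011110
generation 4: 1110111100
generation 5: 1101111001
generation 6: 1011110011
generation 7: 0111100111
generation 8: 1111001110
generation 9: 1110011101
generation 10: 1100111011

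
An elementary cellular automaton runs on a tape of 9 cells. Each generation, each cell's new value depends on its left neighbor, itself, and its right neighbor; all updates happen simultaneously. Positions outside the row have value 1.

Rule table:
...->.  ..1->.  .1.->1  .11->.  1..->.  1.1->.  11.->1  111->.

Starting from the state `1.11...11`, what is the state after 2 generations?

1..1.....

1..1.....
1..1.....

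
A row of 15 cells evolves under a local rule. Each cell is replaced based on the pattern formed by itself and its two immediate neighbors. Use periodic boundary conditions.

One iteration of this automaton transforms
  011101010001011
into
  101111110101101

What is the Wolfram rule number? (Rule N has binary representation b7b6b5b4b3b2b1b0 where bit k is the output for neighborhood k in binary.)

position 2: 111 → 1  (bit 7 = 1)
position 3: 110 → 1  (bit 6 = 1)
position 0: 101 → 1  (bit 5 = 1)
position 8: 100 → 0  (bit 4 = 0)
position 1: 011 → 0  (bit 3 = 0)
position 5: 010 → 1  (bit 2 = 1)
position 10: 001 → 0  (bit 1 = 0)
position 9: 000 → 1  (bit 0 = 1)
bits b7..b0 = 11100101 = 229

229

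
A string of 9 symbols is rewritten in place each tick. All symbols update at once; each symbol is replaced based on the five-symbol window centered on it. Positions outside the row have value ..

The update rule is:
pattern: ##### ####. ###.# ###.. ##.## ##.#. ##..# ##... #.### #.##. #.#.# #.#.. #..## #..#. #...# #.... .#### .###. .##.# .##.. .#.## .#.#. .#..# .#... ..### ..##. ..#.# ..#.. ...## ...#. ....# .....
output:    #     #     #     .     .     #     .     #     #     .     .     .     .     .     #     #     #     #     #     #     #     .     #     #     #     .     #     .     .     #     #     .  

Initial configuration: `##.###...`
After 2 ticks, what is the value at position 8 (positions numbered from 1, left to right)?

tick 1: .#.##.##.
tick 2: ###.#..##
position 8 holds #

#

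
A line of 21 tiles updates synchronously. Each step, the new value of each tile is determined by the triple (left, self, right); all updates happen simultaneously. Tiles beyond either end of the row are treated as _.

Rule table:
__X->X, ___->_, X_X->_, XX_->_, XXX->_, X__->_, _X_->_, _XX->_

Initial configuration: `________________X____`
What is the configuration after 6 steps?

__________X__________

_______________X_____
______________X______
_____________X_______
____________X________
___________X_________
__________X__________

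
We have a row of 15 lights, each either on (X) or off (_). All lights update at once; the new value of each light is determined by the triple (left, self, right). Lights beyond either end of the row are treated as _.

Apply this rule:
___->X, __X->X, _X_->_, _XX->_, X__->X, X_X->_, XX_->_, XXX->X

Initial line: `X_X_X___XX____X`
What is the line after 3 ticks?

_____XXX__XXXX_
XXXXX_X_XX_XX_X
_XXX___________

_XXX___________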